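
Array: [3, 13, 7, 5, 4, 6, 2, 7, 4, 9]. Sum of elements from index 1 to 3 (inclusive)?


Prefix sums: [0, 3, 16, 23, 28, 32, 38, 40, 47, 51, 60]
Sum[1..3] = prefix[4] - prefix[1] = 28 - 3 = 25


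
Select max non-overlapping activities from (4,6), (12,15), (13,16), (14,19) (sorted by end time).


Greedy: pick earliest-ending, then skip overlaps.
Selected (2 activities): [(4, 6), (12, 15)]


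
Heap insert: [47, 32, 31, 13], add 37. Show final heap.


Append 37: [47, 32, 31, 13, 37]
Bubble up: swap idx 4(37) with idx 1(32)
Result: [47, 37, 31, 13, 32]


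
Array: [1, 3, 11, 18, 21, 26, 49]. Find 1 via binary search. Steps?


Search for 1:
[0,6] mid=3 arr[3]=18
[0,2] mid=1 arr[1]=3
[0,0] mid=0 arr[0]=1
Total: 3 comparisons


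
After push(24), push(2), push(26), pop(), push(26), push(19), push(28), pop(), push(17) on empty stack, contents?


push(24) -> [24]
push(2) -> [24, 2]
push(26) -> [24, 2, 26]
pop() returns 26 -> [24, 2]
push(26) -> [24, 2, 26]
push(19) -> [24, 2, 26, 19]
push(28) -> [24, 2, 26, 19, 28]
pop() returns 28 -> [24, 2, 26, 19]
push(17) -> [24, 2, 26, 19, 17]
Final stack (bottom to top): [24, 2, 26, 19, 17]


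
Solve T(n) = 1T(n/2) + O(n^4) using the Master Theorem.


a=1, b=2, c=4. log_2(1)=0 < c=4. Case 3: O(n^c) = O(n^4)
Complexity: O(n^4)


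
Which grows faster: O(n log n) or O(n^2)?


linearithmic grows slower than quadratic
O(n log n) is asymptotically smaller; O(n^2) grows faster


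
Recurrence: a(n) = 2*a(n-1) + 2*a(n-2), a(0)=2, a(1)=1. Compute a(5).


Build bottom-up:
...a(3)=14, a(4)=40, a(5)=2*40+2*14=108


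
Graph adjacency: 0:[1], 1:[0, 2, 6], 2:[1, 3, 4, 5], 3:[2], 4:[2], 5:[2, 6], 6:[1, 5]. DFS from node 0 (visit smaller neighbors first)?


DFS stack-based: start with [0]
Visit order: [0, 1, 2, 3, 4, 5, 6]


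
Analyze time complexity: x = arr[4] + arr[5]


Analysis: constant-time operation, no loop
Complexity: O(1)


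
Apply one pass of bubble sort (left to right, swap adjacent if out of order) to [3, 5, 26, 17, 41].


After one pass: [3, 5, 17, 26, 41]


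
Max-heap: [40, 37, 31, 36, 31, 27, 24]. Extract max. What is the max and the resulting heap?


Max = 40
Replace root with last, heapify down
Resulting heap: [37, 36, 31, 24, 31, 27]


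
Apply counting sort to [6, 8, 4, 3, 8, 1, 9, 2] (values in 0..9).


Count array: [0, 1, 1, 1, 1, 0, 1, 0, 2, 1]
Reconstruct: [1, 2, 3, 4, 6, 8, 8, 9]


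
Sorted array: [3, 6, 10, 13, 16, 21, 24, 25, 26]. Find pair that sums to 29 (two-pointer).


Two pointers: lo=0, hi=8
Found pair: (3, 26) summing to 29


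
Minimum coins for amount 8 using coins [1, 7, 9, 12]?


dp[0]=0; dp[i]=1+min(dp[i-c] for c in coins)
...dp[3]=3, dp[4]=4, dp[5]=5, dp[6]=6, dp[7]=1, dp[8]=2
Minimum coins for 8 = 2


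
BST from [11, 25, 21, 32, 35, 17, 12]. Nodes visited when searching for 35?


BST root = 11
Search for 35: compare at each node
Path: [11, 25, 32, 35]


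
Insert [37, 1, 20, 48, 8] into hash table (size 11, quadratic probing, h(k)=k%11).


Insertions: 37->slot 4; 1->slot 1; 20->slot 9; 48->slot 5; 8->slot 8
Table: [None, 1, None, None, 37, 48, None, None, 8, 20, None]


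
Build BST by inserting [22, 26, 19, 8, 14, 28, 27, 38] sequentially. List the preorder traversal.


Root = 22; build tree by BST insertion.
Preorder traversal: [22, 19, 8, 14, 26, 28, 27, 38]


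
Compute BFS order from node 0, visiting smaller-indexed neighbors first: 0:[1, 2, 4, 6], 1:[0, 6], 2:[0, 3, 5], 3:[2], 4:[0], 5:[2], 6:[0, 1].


BFS queue: start with [0]
Visit order: [0, 1, 2, 4, 6, 3, 5]


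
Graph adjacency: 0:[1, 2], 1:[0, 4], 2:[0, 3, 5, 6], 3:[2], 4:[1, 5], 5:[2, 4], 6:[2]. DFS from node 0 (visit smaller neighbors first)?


DFS stack-based: start with [0]
Visit order: [0, 1, 4, 5, 2, 3, 6]


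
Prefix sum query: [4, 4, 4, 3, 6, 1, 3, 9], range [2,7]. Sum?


Prefix sums: [0, 4, 8, 12, 15, 21, 22, 25, 34]
Sum[2..7] = prefix[8] - prefix[2] = 34 - 8 = 26


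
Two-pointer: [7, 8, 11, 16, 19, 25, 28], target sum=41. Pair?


Two pointers: lo=0, hi=6
Found pair: (16, 25) summing to 41


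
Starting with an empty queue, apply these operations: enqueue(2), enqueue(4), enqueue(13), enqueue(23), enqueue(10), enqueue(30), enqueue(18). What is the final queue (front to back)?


enqueue(2) -> [2]
enqueue(4) -> [2, 4]
enqueue(13) -> [2, 4, 13]
enqueue(23) -> [2, 4, 13, 23]
enqueue(10) -> [2, 4, 13, 23, 10]
enqueue(30) -> [2, 4, 13, 23, 10, 30]
enqueue(18) -> [2, 4, 13, 23, 10, 30, 18]
Final queue (front to back): [2, 4, 13, 23, 10, 30, 18]


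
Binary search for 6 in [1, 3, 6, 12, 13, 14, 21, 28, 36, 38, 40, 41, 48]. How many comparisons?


Search for 6:
[0,12] mid=6 arr[6]=21
[0,5] mid=2 arr[2]=6
Total: 2 comparisons


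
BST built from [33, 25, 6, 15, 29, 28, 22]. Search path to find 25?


BST root = 33
Search for 25: compare at each node
Path: [33, 25]


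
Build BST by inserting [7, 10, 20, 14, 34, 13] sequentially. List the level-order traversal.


Root = 7; build tree by BST insertion.
Level-Order traversal: [7, 10, 20, 14, 34, 13]


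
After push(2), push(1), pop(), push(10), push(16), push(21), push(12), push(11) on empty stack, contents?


push(2) -> [2]
push(1) -> [2, 1]
pop() returns 1 -> [2]
push(10) -> [2, 10]
push(16) -> [2, 10, 16]
push(21) -> [2, 10, 16, 21]
push(12) -> [2, 10, 16, 21, 12]
push(11) -> [2, 10, 16, 21, 12, 11]
Final stack (bottom to top): [2, 10, 16, 21, 12, 11]


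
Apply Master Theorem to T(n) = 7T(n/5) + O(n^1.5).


a=7, b=5, c=1.5. log_5(7)=1.209 < c=1.5. Case 3: O(n^c) = O(n^1.500)
Complexity: O(n^1.500)


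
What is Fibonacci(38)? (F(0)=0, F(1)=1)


F(n)=F(n-1)+F(n-2)
...F(36)=14930352, F(37)=24157817, F(38)=39088169


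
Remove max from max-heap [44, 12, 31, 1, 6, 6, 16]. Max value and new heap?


Max = 44
Replace root with last, heapify down
Resulting heap: [31, 12, 16, 1, 6, 6]


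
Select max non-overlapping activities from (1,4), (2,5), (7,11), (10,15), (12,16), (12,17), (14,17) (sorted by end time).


Greedy: pick earliest-ending, then skip overlaps.
Selected (3 activities): [(1, 4), (7, 11), (12, 16)]


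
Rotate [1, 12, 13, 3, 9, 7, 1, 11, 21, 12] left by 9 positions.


Left rotate by 9: [12, 1, 12, 13, 3, 9, 7, 1, 11, 21]


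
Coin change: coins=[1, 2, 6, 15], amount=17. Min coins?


dp[0]=0; dp[i]=1+min(dp[i-c] for c in coins)
...dp[12]=2, dp[13]=3, dp[14]=3, dp[15]=1, dp[16]=2, dp[17]=2
Minimum coins for 17 = 2


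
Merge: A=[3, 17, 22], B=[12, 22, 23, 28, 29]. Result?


Compare heads, take smaller each step.
Merged: [3, 12, 17, 22, 22, 23, 28, 29]


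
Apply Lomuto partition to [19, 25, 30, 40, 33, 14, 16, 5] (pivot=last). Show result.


Elements <= 5 go left of pivot.
Result: [5, 25, 30, 40, 33, 14, 16, 19], pivot at index 0


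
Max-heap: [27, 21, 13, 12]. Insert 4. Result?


Append 4: [27, 21, 13, 12, 4]
Bubble up: no swaps needed
Result: [27, 21, 13, 12, 4]


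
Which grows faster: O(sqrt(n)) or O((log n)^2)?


polylogarithmic grows slower than sublinear
O((log n)^2) is asymptotically smaller; O(sqrt(n)) grows faster


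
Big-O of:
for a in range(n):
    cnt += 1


Per nesting level: O(n) = O(n)
Complexity: O(n)


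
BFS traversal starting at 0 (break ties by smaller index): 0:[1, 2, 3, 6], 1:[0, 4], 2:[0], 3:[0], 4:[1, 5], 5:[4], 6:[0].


BFS queue: start with [0]
Visit order: [0, 1, 2, 3, 6, 4, 5]


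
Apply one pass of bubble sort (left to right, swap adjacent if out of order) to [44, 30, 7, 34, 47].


After one pass: [30, 7, 34, 44, 47]


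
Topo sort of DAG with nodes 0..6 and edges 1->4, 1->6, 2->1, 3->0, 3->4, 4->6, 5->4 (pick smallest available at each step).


Kahn's algorithm, process smallest node first
Order: [2, 1, 3, 0, 5, 4, 6]


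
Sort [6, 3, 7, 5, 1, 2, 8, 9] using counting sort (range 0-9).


Count array: [0, 1, 1, 1, 0, 1, 1, 1, 1, 1]
Reconstruct: [1, 2, 3, 5, 6, 7, 8, 9]


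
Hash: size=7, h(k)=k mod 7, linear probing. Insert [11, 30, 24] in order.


Insertions: 11->slot 4; 30->slot 2; 24->slot 3
Table: [None, None, 30, 24, 11, None, None]


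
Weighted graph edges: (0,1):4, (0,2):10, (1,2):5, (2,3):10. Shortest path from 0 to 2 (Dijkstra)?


Dijkstra from 0:
Distances: {0: 0, 1: 4, 2: 9, 3: 19}
Shortest distance to 2 = 9, path = [0, 1, 2]


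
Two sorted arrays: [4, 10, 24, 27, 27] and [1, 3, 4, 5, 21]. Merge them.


Compare heads, take smaller each step.
Merged: [1, 3, 4, 4, 5, 10, 21, 24, 27, 27]


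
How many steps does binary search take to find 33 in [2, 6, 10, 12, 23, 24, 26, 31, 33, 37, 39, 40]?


Search for 33:
[0,11] mid=5 arr[5]=24
[6,11] mid=8 arr[8]=33
Total: 2 comparisons


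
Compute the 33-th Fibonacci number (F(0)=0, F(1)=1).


F(n)=F(n-1)+F(n-2)
...F(31)=1346269, F(32)=2178309, F(33)=3524578


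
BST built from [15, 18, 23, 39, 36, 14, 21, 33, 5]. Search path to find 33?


BST root = 15
Search for 33: compare at each node
Path: [15, 18, 23, 39, 36, 33]


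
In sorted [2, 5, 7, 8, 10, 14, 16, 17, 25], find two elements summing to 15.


Two pointers: lo=0, hi=8
Found pair: (5, 10) summing to 15


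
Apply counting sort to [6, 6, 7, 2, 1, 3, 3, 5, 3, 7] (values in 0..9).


Count array: [0, 1, 1, 3, 0, 1, 2, 2, 0, 0]
Reconstruct: [1, 2, 3, 3, 3, 5, 6, 6, 7, 7]


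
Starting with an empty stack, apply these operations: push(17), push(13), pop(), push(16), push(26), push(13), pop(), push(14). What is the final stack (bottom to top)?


push(17) -> [17]
push(13) -> [17, 13]
pop() returns 13 -> [17]
push(16) -> [17, 16]
push(26) -> [17, 16, 26]
push(13) -> [17, 16, 26, 13]
pop() returns 13 -> [17, 16, 26]
push(14) -> [17, 16, 26, 14]
Final stack (bottom to top): [17, 16, 26, 14]


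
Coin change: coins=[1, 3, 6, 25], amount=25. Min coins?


dp[0]=0; dp[i]=1+min(dp[i-c] for c in coins)
...dp[20]=5, dp[21]=4, dp[22]=5, dp[23]=6, dp[24]=4, dp[25]=1
Minimum coins for 25 = 1


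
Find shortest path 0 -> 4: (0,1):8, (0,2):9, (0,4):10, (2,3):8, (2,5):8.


Dijkstra from 0:
Distances: {0: 0, 1: 8, 2: 9, 3: 17, 4: 10, 5: 17}
Shortest distance to 4 = 10, path = [0, 4]


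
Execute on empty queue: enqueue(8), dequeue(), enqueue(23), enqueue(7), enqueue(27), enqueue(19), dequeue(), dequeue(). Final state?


enqueue(8) -> [8]
dequeue() returns 8 -> []
enqueue(23) -> [23]
enqueue(7) -> [23, 7]
enqueue(27) -> [23, 7, 27]
enqueue(19) -> [23, 7, 27, 19]
dequeue() returns 23 -> [7, 27, 19]
dequeue() returns 7 -> [27, 19]
Final queue (front to back): [27, 19]


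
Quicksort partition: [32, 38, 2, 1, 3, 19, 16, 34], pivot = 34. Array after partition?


Elements <= 34 go left of pivot.
Result: [32, 2, 1, 3, 19, 16, 34, 38], pivot at index 6


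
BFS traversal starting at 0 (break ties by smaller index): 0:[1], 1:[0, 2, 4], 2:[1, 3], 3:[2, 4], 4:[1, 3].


BFS queue: start with [0]
Visit order: [0, 1, 2, 4, 3]


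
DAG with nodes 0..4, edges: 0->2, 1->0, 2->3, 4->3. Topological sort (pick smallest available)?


Kahn's algorithm, process smallest node first
Order: [1, 0, 2, 4, 3]


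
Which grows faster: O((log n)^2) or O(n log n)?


polylogarithmic grows slower than linearithmic
O((log n)^2) is asymptotically smaller; O(n log n) grows faster


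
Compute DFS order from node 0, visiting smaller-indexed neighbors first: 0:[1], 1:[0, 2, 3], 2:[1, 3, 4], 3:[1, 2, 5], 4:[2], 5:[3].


DFS stack-based: start with [0]
Visit order: [0, 1, 2, 3, 5, 4]


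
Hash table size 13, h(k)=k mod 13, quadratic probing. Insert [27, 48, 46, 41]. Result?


Insertions: 27->slot 1; 48->slot 9; 46->slot 7; 41->slot 2
Table: [None, 27, 41, None, None, None, None, 46, None, 48, None, None, None]


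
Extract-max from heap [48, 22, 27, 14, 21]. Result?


Max = 48
Replace root with last, heapify down
Resulting heap: [27, 22, 21, 14]


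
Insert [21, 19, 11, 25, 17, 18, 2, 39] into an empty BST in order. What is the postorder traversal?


Root = 21; build tree by BST insertion.
Postorder traversal: [2, 18, 17, 11, 19, 39, 25, 21]


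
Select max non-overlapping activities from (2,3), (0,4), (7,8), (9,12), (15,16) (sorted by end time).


Greedy: pick earliest-ending, then skip overlaps.
Selected (4 activities): [(2, 3), (7, 8), (9, 12), (15, 16)]


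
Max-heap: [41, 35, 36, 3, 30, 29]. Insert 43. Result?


Append 43: [41, 35, 36, 3, 30, 29, 43]
Bubble up: swap idx 6(43) with idx 2(36); swap idx 2(43) with idx 0(41)
Result: [43, 35, 41, 3, 30, 29, 36]


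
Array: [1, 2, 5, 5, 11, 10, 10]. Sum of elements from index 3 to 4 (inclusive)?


Prefix sums: [0, 1, 3, 8, 13, 24, 34, 44]
Sum[3..4] = prefix[5] - prefix[3] = 24 - 8 = 16


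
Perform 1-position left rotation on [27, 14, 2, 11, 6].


Left rotate by 1: [14, 2, 11, 6, 27]


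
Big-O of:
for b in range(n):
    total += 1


Per nesting level: O(n) = O(n)
Complexity: O(n)


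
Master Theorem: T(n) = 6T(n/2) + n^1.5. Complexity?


a=6, b=2, c=1.5. log_2(6)=2.585 > c=1.5. Case 1: O(n^log_b(a)) = O(n^2.585)
Complexity: O(n^2.585)


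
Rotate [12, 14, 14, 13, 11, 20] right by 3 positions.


Right rotate by 3: [13, 11, 20, 12, 14, 14]


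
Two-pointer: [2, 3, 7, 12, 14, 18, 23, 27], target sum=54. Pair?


Two pointers: lo=0, hi=7
No pair sums to 54


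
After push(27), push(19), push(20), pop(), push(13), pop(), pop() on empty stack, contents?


push(27) -> [27]
push(19) -> [27, 19]
push(20) -> [27, 19, 20]
pop() returns 20 -> [27, 19]
push(13) -> [27, 19, 13]
pop() returns 13 -> [27, 19]
pop() returns 19 -> [27]
Final stack (bottom to top): [27]


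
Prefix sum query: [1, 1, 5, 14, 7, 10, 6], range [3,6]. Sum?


Prefix sums: [0, 1, 2, 7, 21, 28, 38, 44]
Sum[3..6] = prefix[7] - prefix[3] = 44 - 7 = 37


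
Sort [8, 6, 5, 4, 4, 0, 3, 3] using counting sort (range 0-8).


Count array: [1, 0, 0, 2, 2, 1, 1, 0, 1]
Reconstruct: [0, 3, 3, 4, 4, 5, 6, 8]


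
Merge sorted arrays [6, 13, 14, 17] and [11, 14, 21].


Compare heads, take smaller each step.
Merged: [6, 11, 13, 14, 14, 17, 21]


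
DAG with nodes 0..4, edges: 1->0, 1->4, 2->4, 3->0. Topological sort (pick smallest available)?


Kahn's algorithm, process smallest node first
Order: [1, 2, 3, 0, 4]


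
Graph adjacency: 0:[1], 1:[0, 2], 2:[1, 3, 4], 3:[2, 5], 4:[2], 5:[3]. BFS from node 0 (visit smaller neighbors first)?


BFS queue: start with [0]
Visit order: [0, 1, 2, 3, 4, 5]


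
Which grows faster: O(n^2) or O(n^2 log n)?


quadratic grows slower than n^2 log n
O(n^2) is asymptotically smaller; O(n^2 log n) grows faster


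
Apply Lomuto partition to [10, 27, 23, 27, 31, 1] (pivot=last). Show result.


Elements <= 1 go left of pivot.
Result: [1, 27, 23, 27, 31, 10], pivot at index 0


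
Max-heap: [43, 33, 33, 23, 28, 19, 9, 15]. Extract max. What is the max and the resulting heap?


Max = 43
Replace root with last, heapify down
Resulting heap: [33, 28, 33, 23, 15, 19, 9]


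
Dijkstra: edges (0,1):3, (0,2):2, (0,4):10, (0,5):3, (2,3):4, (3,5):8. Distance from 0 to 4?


Dijkstra from 0:
Distances: {0: 0, 1: 3, 2: 2, 3: 6, 4: 10, 5: 3}
Shortest distance to 4 = 10, path = [0, 4]


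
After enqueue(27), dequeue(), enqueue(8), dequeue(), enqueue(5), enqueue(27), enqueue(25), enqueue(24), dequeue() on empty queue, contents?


enqueue(27) -> [27]
dequeue() returns 27 -> []
enqueue(8) -> [8]
dequeue() returns 8 -> []
enqueue(5) -> [5]
enqueue(27) -> [5, 27]
enqueue(25) -> [5, 27, 25]
enqueue(24) -> [5, 27, 25, 24]
dequeue() returns 5 -> [27, 25, 24]
Final queue (front to back): [27, 25, 24]


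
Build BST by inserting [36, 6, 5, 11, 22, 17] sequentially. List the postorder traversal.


Root = 36; build tree by BST insertion.
Postorder traversal: [5, 17, 22, 11, 6, 36]


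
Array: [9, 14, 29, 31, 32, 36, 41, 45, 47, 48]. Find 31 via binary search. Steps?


Search for 31:
[0,9] mid=4 arr[4]=32
[0,3] mid=1 arr[1]=14
[2,3] mid=2 arr[2]=29
[3,3] mid=3 arr[3]=31
Total: 4 comparisons


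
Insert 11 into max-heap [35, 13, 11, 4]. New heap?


Append 11: [35, 13, 11, 4, 11]
Bubble up: no swaps needed
Result: [35, 13, 11, 4, 11]


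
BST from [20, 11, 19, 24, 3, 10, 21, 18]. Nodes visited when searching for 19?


BST root = 20
Search for 19: compare at each node
Path: [20, 11, 19]


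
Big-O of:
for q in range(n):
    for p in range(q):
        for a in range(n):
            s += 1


Per nesting level: O(n) * O(n) [triangular over q] * O(n) = O(n^3)
Complexity: O(n^3)


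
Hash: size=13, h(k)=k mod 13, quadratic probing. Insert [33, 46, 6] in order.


Insertions: 33->slot 7; 46->slot 8; 6->slot 6
Table: [None, None, None, None, None, None, 6, 33, 46, None, None, None, None]


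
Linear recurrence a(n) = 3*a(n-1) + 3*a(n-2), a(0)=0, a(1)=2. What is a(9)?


Build bottom-up:
...a(7)=4914, a(8)=18630, a(9)=3*18630+3*4914=70632


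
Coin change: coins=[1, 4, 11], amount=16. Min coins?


dp[0]=0; dp[i]=1+min(dp[i-c] for c in coins)
...dp[11]=1, dp[12]=2, dp[13]=3, dp[14]=4, dp[15]=2, dp[16]=3
Minimum coins for 16 = 3


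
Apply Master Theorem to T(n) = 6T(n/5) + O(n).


a=6, b=5, c=1. log_5(6)=1.113 > c=1. Case 1: O(n^log_b(a)) = O(n^1.113)
Complexity: O(n^1.113)


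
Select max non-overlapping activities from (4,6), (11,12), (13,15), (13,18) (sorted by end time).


Greedy: pick earliest-ending, then skip overlaps.
Selected (3 activities): [(4, 6), (11, 12), (13, 15)]


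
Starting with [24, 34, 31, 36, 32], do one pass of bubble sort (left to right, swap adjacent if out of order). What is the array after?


After one pass: [24, 31, 34, 32, 36]


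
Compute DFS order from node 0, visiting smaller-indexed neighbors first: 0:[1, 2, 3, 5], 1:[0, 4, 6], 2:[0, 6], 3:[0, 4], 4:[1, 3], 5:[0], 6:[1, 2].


DFS stack-based: start with [0]
Visit order: [0, 1, 4, 3, 6, 2, 5]


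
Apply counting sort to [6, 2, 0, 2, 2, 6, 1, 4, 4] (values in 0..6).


Count array: [1, 1, 3, 0, 2, 0, 2]
Reconstruct: [0, 1, 2, 2, 2, 4, 4, 6, 6]


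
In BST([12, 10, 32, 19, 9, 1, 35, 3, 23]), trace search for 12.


BST root = 12
Search for 12: compare at each node
Path: [12]


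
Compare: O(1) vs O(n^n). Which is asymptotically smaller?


constant grows slower than n^n
O(1) is asymptotically smaller; O(n^n) grows faster


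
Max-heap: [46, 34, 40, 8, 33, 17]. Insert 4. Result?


Append 4: [46, 34, 40, 8, 33, 17, 4]
Bubble up: no swaps needed
Result: [46, 34, 40, 8, 33, 17, 4]


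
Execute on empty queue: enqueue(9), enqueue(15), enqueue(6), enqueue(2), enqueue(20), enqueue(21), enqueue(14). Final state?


enqueue(9) -> [9]
enqueue(15) -> [9, 15]
enqueue(6) -> [9, 15, 6]
enqueue(2) -> [9, 15, 6, 2]
enqueue(20) -> [9, 15, 6, 2, 20]
enqueue(21) -> [9, 15, 6, 2, 20, 21]
enqueue(14) -> [9, 15, 6, 2, 20, 21, 14]
Final queue (front to back): [9, 15, 6, 2, 20, 21, 14]


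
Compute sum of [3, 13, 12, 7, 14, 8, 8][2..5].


Prefix sums: [0, 3, 16, 28, 35, 49, 57, 65]
Sum[2..5] = prefix[6] - prefix[2] = 57 - 16 = 41


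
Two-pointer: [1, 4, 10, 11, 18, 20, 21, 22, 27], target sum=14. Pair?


Two pointers: lo=0, hi=8
Found pair: (4, 10) summing to 14


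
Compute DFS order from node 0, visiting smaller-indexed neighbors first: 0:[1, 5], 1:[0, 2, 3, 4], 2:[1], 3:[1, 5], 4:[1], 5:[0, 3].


DFS stack-based: start with [0]
Visit order: [0, 1, 2, 3, 5, 4]


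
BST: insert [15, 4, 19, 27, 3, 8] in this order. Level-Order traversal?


Root = 15; build tree by BST insertion.
Level-Order traversal: [15, 4, 19, 3, 8, 27]


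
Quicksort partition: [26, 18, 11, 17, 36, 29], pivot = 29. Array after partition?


Elements <= 29 go left of pivot.
Result: [26, 18, 11, 17, 29, 36], pivot at index 4


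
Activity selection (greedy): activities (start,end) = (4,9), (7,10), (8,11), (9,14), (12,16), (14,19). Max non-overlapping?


Greedy: pick earliest-ending, then skip overlaps.
Selected (3 activities): [(4, 9), (9, 14), (14, 19)]


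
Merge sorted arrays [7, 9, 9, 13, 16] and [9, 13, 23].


Compare heads, take smaller each step.
Merged: [7, 9, 9, 9, 13, 13, 16, 23]


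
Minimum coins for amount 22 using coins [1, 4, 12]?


dp[0]=0; dp[i]=1+min(dp[i-c] for c in coins)
...dp[17]=3, dp[18]=4, dp[19]=5, dp[20]=3, dp[21]=4, dp[22]=5
Minimum coins for 22 = 5


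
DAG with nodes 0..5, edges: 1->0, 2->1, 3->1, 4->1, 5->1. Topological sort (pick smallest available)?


Kahn's algorithm, process smallest node first
Order: [2, 3, 4, 5, 1, 0]


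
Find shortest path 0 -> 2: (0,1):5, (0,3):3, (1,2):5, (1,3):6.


Dijkstra from 0:
Distances: {0: 0, 1: 5, 2: 10, 3: 3}
Shortest distance to 2 = 10, path = [0, 1, 2]


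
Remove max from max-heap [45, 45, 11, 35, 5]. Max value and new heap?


Max = 45
Replace root with last, heapify down
Resulting heap: [45, 35, 11, 5]


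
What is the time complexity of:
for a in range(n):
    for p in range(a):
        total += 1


Per nesting level: O(n) * O(n) [triangular over a] = O(n^2)
Complexity: O(n^2)


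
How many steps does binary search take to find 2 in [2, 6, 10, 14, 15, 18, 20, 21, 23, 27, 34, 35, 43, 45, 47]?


Search for 2:
[0,14] mid=7 arr[7]=21
[0,6] mid=3 arr[3]=14
[0,2] mid=1 arr[1]=6
[0,0] mid=0 arr[0]=2
Total: 4 comparisons


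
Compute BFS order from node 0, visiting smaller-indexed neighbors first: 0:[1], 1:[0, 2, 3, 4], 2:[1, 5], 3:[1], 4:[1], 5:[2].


BFS queue: start with [0]
Visit order: [0, 1, 2, 3, 4, 5]


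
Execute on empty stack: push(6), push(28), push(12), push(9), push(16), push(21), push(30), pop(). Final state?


push(6) -> [6]
push(28) -> [6, 28]
push(12) -> [6, 28, 12]
push(9) -> [6, 28, 12, 9]
push(16) -> [6, 28, 12, 9, 16]
push(21) -> [6, 28, 12, 9, 16, 21]
push(30) -> [6, 28, 12, 9, 16, 21, 30]
pop() returns 30 -> [6, 28, 12, 9, 16, 21]
Final stack (bottom to top): [6, 28, 12, 9, 16, 21]


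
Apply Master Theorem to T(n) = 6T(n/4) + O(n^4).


a=6, b=4, c=4. log_4(6)=1.292 < c=4. Case 3: O(n^c) = O(n^4)
Complexity: O(n^4)


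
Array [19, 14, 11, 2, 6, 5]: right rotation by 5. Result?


Right rotate by 5: [14, 11, 2, 6, 5, 19]


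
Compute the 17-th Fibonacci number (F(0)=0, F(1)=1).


F(n)=F(n-1)+F(n-2)
...F(15)=610, F(16)=987, F(17)=1597


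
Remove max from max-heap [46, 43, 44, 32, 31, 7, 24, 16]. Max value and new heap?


Max = 46
Replace root with last, heapify down
Resulting heap: [44, 43, 24, 32, 31, 7, 16]


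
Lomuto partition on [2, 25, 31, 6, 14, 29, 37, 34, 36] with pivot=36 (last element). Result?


Elements <= 36 go left of pivot.
Result: [2, 25, 31, 6, 14, 29, 34, 36, 37], pivot at index 7


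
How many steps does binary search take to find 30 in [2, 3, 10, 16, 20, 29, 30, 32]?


Search for 30:
[0,7] mid=3 arr[3]=16
[4,7] mid=5 arr[5]=29
[6,7] mid=6 arr[6]=30
Total: 3 comparisons


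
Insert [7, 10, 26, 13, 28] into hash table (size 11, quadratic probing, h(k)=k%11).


Insertions: 7->slot 7; 10->slot 10; 26->slot 4; 13->slot 2; 28->slot 6
Table: [None, None, 13, None, 26, None, 28, 7, None, None, 10]


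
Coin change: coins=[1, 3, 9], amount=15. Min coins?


dp[0]=0; dp[i]=1+min(dp[i-c] for c in coins)
...dp[10]=2, dp[11]=3, dp[12]=2, dp[13]=3, dp[14]=4, dp[15]=3
Minimum coins for 15 = 3


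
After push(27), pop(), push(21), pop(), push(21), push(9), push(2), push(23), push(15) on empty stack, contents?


push(27) -> [27]
pop() returns 27 -> []
push(21) -> [21]
pop() returns 21 -> []
push(21) -> [21]
push(9) -> [21, 9]
push(2) -> [21, 9, 2]
push(23) -> [21, 9, 2, 23]
push(15) -> [21, 9, 2, 23, 15]
Final stack (bottom to top): [21, 9, 2, 23, 15]


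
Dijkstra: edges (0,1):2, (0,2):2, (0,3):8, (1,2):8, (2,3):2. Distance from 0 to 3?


Dijkstra from 0:
Distances: {0: 0, 1: 2, 2: 2, 3: 4}
Shortest distance to 3 = 4, path = [0, 2, 3]


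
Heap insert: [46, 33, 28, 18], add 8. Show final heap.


Append 8: [46, 33, 28, 18, 8]
Bubble up: no swaps needed
Result: [46, 33, 28, 18, 8]


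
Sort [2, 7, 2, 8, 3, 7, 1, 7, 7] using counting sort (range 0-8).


Count array: [0, 1, 2, 1, 0, 0, 0, 4, 1]
Reconstruct: [1, 2, 2, 3, 7, 7, 7, 7, 8]


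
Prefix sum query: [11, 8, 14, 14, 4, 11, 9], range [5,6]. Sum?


Prefix sums: [0, 11, 19, 33, 47, 51, 62, 71]
Sum[5..6] = prefix[7] - prefix[5] = 71 - 51 = 20


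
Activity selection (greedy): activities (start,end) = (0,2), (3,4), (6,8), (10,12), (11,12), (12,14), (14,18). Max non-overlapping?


Greedy: pick earliest-ending, then skip overlaps.
Selected (6 activities): [(0, 2), (3, 4), (6, 8), (10, 12), (12, 14), (14, 18)]


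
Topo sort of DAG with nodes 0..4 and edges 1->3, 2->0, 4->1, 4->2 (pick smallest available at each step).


Kahn's algorithm, process smallest node first
Order: [4, 1, 2, 0, 3]


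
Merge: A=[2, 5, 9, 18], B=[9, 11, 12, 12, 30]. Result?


Compare heads, take smaller each step.
Merged: [2, 5, 9, 9, 11, 12, 12, 18, 30]


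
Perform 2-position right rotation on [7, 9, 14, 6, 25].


Right rotate by 2: [6, 25, 7, 9, 14]


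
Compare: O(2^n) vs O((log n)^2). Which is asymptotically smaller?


polylogarithmic grows slower than exponential
O((log n)^2) is asymptotically smaller; O(2^n) grows faster


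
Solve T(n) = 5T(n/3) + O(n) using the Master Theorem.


a=5, b=3, c=1. log_3(5)=1.465 > c=1. Case 1: O(n^log_b(a)) = O(n^1.465)
Complexity: O(n^1.465)


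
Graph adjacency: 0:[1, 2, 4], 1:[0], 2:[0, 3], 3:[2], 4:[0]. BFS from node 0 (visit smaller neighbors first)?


BFS queue: start with [0]
Visit order: [0, 1, 2, 4, 3]


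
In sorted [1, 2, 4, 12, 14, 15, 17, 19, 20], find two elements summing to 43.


Two pointers: lo=0, hi=8
No pair sums to 43


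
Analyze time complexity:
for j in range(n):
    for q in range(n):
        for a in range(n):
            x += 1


Per nesting level: O(n) * O(n) * O(n) = O(n^3)
Complexity: O(n^3)


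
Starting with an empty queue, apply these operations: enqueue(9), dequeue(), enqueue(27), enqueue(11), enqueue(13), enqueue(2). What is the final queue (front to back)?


enqueue(9) -> [9]
dequeue() returns 9 -> []
enqueue(27) -> [27]
enqueue(11) -> [27, 11]
enqueue(13) -> [27, 11, 13]
enqueue(2) -> [27, 11, 13, 2]
Final queue (front to back): [27, 11, 13, 2]


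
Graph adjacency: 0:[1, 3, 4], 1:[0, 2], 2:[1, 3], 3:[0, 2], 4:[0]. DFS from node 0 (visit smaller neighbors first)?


DFS stack-based: start with [0]
Visit order: [0, 1, 2, 3, 4]


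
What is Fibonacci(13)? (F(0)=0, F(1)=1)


F(n)=F(n-1)+F(n-2)
...F(11)=89, F(12)=144, F(13)=233


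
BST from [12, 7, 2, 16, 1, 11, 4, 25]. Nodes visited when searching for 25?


BST root = 12
Search for 25: compare at each node
Path: [12, 16, 25]


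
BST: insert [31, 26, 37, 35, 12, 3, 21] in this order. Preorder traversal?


Root = 31; build tree by BST insertion.
Preorder traversal: [31, 26, 12, 3, 21, 37, 35]


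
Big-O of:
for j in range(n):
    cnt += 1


Per nesting level: O(n) = O(n)
Complexity: O(n)


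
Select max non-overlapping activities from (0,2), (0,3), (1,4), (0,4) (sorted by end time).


Greedy: pick earliest-ending, then skip overlaps.
Selected (1 activities): [(0, 2)]


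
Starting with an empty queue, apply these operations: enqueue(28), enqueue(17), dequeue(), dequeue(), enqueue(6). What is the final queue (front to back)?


enqueue(28) -> [28]
enqueue(17) -> [28, 17]
dequeue() returns 28 -> [17]
dequeue() returns 17 -> []
enqueue(6) -> [6]
Final queue (front to back): [6]


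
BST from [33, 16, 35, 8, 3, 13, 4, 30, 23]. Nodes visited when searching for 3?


BST root = 33
Search for 3: compare at each node
Path: [33, 16, 8, 3]


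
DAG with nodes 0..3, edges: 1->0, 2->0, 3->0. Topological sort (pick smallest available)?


Kahn's algorithm, process smallest node first
Order: [1, 2, 3, 0]


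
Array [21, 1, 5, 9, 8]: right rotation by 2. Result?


Right rotate by 2: [9, 8, 21, 1, 5]


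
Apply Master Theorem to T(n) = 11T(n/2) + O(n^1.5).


a=11, b=2, c=1.5. log_2(11)=3.459 > c=1.5. Case 1: O(n^log_b(a)) = O(n^3.459)
Complexity: O(n^3.459)


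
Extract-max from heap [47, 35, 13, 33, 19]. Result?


Max = 47
Replace root with last, heapify down
Resulting heap: [35, 33, 13, 19]


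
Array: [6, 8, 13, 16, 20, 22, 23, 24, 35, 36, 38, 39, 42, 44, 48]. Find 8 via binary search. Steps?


Search for 8:
[0,14] mid=7 arr[7]=24
[0,6] mid=3 arr[3]=16
[0,2] mid=1 arr[1]=8
Total: 3 comparisons


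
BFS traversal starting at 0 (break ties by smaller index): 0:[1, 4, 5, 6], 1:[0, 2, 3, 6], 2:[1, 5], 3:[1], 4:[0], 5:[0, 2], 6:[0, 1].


BFS queue: start with [0]
Visit order: [0, 1, 4, 5, 6, 2, 3]


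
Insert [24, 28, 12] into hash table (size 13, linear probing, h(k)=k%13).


Insertions: 24->slot 11; 28->slot 2; 12->slot 12
Table: [None, None, 28, None, None, None, None, None, None, None, None, 24, 12]


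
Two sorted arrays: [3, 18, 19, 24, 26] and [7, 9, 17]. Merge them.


Compare heads, take smaller each step.
Merged: [3, 7, 9, 17, 18, 19, 24, 26]


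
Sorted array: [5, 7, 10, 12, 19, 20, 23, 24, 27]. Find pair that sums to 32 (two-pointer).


Two pointers: lo=0, hi=8
Found pair: (5, 27) summing to 32


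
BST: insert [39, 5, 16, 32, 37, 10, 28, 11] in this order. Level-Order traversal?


Root = 39; build tree by BST insertion.
Level-Order traversal: [39, 5, 16, 10, 32, 11, 28, 37]


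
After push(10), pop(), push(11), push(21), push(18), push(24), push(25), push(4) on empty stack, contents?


push(10) -> [10]
pop() returns 10 -> []
push(11) -> [11]
push(21) -> [11, 21]
push(18) -> [11, 21, 18]
push(24) -> [11, 21, 18, 24]
push(25) -> [11, 21, 18, 24, 25]
push(4) -> [11, 21, 18, 24, 25, 4]
Final stack (bottom to top): [11, 21, 18, 24, 25, 4]


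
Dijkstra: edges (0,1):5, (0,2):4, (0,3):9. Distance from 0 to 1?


Dijkstra from 0:
Distances: {0: 0, 1: 5, 2: 4, 3: 9}
Shortest distance to 1 = 5, path = [0, 1]


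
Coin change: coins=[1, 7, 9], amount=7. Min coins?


dp[0]=0; dp[i]=1+min(dp[i-c] for c in coins)
...dp[2]=2, dp[3]=3, dp[4]=4, dp[5]=5, dp[6]=6, dp[7]=1
Minimum coins for 7 = 1


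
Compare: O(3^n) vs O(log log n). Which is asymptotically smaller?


double-logarithmic grows slower than exponential (base 3)
O(log log n) is asymptotically smaller; O(3^n) grows faster


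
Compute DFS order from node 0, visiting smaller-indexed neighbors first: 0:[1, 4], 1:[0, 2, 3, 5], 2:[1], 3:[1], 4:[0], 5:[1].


DFS stack-based: start with [0]
Visit order: [0, 1, 2, 3, 5, 4]


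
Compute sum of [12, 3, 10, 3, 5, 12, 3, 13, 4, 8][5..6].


Prefix sums: [0, 12, 15, 25, 28, 33, 45, 48, 61, 65, 73]
Sum[5..6] = prefix[7] - prefix[5] = 48 - 33 = 15


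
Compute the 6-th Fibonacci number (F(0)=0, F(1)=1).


F(n)=F(n-1)+F(n-2)
...F(4)=3, F(5)=5, F(6)=8


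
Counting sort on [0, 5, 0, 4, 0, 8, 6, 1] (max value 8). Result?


Count array: [3, 1, 0, 0, 1, 1, 1, 0, 1]
Reconstruct: [0, 0, 0, 1, 4, 5, 6, 8]


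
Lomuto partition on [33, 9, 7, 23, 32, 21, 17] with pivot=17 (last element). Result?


Elements <= 17 go left of pivot.
Result: [9, 7, 17, 23, 32, 21, 33], pivot at index 2


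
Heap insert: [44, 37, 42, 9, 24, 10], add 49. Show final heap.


Append 49: [44, 37, 42, 9, 24, 10, 49]
Bubble up: swap idx 6(49) with idx 2(42); swap idx 2(49) with idx 0(44)
Result: [49, 37, 44, 9, 24, 10, 42]


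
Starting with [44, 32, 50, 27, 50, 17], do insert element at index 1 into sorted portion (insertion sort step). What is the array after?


After one pass: [32, 44, 50, 27, 50, 17]


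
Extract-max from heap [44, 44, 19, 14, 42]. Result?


Max = 44
Replace root with last, heapify down
Resulting heap: [44, 42, 19, 14]


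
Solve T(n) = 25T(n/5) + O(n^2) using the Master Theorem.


a=25, b=5, c=2. log_5(25)=2 = c=2. Case 2: O(n^c log n) = O(n^2 log n)
Complexity: O(n^2 log n)


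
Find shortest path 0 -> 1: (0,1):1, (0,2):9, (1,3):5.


Dijkstra from 0:
Distances: {0: 0, 1: 1, 2: 9, 3: 6}
Shortest distance to 1 = 1, path = [0, 1]


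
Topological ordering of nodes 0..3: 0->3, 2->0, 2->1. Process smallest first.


Kahn's algorithm, process smallest node first
Order: [2, 0, 1, 3]


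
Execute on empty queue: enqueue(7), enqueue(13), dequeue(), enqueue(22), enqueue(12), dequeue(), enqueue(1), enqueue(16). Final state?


enqueue(7) -> [7]
enqueue(13) -> [7, 13]
dequeue() returns 7 -> [13]
enqueue(22) -> [13, 22]
enqueue(12) -> [13, 22, 12]
dequeue() returns 13 -> [22, 12]
enqueue(1) -> [22, 12, 1]
enqueue(16) -> [22, 12, 1, 16]
Final queue (front to back): [22, 12, 1, 16]


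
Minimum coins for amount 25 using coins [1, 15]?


dp[0]=0; dp[i]=1+min(dp[i-c] for c in coins)
...dp[20]=6, dp[21]=7, dp[22]=8, dp[23]=9, dp[24]=10, dp[25]=11
Minimum coins for 25 = 11


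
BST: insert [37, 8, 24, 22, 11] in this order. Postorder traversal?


Root = 37; build tree by BST insertion.
Postorder traversal: [11, 22, 24, 8, 37]


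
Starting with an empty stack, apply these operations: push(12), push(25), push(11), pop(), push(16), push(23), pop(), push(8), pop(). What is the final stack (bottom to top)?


push(12) -> [12]
push(25) -> [12, 25]
push(11) -> [12, 25, 11]
pop() returns 11 -> [12, 25]
push(16) -> [12, 25, 16]
push(23) -> [12, 25, 16, 23]
pop() returns 23 -> [12, 25, 16]
push(8) -> [12, 25, 16, 8]
pop() returns 8 -> [12, 25, 16]
Final stack (bottom to top): [12, 25, 16]


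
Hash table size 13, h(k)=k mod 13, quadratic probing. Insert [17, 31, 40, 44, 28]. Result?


Insertions: 17->slot 4; 31->slot 5; 40->slot 1; 44->slot 6; 28->slot 2
Table: [None, 40, 28, None, 17, 31, 44, None, None, None, None, None, None]


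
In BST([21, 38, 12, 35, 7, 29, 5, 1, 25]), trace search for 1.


BST root = 21
Search for 1: compare at each node
Path: [21, 12, 7, 5, 1]


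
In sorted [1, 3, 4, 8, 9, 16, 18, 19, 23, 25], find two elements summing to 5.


Two pointers: lo=0, hi=9
Found pair: (1, 4) summing to 5


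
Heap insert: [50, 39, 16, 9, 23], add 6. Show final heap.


Append 6: [50, 39, 16, 9, 23, 6]
Bubble up: no swaps needed
Result: [50, 39, 16, 9, 23, 6]


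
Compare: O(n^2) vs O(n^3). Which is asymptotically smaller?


quadratic grows slower than cubic
O(n^2) is asymptotically smaller; O(n^3) grows faster


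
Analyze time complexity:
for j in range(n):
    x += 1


Per nesting level: O(n) = O(n)
Complexity: O(n)


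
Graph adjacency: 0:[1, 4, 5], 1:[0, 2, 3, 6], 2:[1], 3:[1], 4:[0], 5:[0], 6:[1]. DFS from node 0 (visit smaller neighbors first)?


DFS stack-based: start with [0]
Visit order: [0, 1, 2, 3, 6, 4, 5]


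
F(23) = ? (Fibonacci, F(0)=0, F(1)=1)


F(n)=F(n-1)+F(n-2)
...F(21)=10946, F(22)=17711, F(23)=28657


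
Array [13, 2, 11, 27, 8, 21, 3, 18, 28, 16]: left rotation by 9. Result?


Left rotate by 9: [16, 13, 2, 11, 27, 8, 21, 3, 18, 28]


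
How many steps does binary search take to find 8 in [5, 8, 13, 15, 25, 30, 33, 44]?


Search for 8:
[0,7] mid=3 arr[3]=15
[0,2] mid=1 arr[1]=8
Total: 2 comparisons


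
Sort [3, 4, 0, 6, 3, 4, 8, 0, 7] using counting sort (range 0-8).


Count array: [2, 0, 0, 2, 2, 0, 1, 1, 1]
Reconstruct: [0, 0, 3, 3, 4, 4, 6, 7, 8]


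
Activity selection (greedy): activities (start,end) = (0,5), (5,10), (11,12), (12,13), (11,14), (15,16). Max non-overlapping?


Greedy: pick earliest-ending, then skip overlaps.
Selected (5 activities): [(0, 5), (5, 10), (11, 12), (12, 13), (15, 16)]


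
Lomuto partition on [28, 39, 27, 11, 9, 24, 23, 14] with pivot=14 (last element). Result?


Elements <= 14 go left of pivot.
Result: [11, 9, 14, 28, 39, 24, 23, 27], pivot at index 2


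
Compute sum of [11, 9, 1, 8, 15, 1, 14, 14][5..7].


Prefix sums: [0, 11, 20, 21, 29, 44, 45, 59, 73]
Sum[5..7] = prefix[8] - prefix[5] = 73 - 44 = 29


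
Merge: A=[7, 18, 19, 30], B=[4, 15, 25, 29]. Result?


Compare heads, take smaller each step.
Merged: [4, 7, 15, 18, 19, 25, 29, 30]


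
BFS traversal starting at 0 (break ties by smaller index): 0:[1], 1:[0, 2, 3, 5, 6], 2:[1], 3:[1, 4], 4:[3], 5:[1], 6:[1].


BFS queue: start with [0]
Visit order: [0, 1, 2, 3, 5, 6, 4]


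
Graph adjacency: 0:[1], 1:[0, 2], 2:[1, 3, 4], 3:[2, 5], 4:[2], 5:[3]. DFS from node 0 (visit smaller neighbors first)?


DFS stack-based: start with [0]
Visit order: [0, 1, 2, 3, 5, 4]


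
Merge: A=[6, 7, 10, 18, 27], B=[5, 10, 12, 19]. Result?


Compare heads, take smaller each step.
Merged: [5, 6, 7, 10, 10, 12, 18, 19, 27]


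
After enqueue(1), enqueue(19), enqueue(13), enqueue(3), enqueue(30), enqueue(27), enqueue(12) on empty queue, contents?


enqueue(1) -> [1]
enqueue(19) -> [1, 19]
enqueue(13) -> [1, 19, 13]
enqueue(3) -> [1, 19, 13, 3]
enqueue(30) -> [1, 19, 13, 3, 30]
enqueue(27) -> [1, 19, 13, 3, 30, 27]
enqueue(12) -> [1, 19, 13, 3, 30, 27, 12]
Final queue (front to back): [1, 19, 13, 3, 30, 27, 12]


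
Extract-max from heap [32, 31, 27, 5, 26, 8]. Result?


Max = 32
Replace root with last, heapify down
Resulting heap: [31, 26, 27, 5, 8]


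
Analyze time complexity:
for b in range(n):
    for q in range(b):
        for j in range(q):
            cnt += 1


Per nesting level: O(n) * O(n) [triangular over b] * O(n) [triangular over q] = O(n^3)
Complexity: O(n^3)


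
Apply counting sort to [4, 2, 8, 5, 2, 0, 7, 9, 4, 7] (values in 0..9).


Count array: [1, 0, 2, 0, 2, 1, 0, 2, 1, 1]
Reconstruct: [0, 2, 2, 4, 4, 5, 7, 7, 8, 9]


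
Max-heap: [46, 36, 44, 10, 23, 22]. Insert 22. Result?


Append 22: [46, 36, 44, 10, 23, 22, 22]
Bubble up: no swaps needed
Result: [46, 36, 44, 10, 23, 22, 22]


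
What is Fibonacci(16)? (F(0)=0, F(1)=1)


F(n)=F(n-1)+F(n-2)
...F(14)=377, F(15)=610, F(16)=987


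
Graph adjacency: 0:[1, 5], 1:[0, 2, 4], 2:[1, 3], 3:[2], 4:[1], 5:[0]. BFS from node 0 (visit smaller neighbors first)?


BFS queue: start with [0]
Visit order: [0, 1, 5, 2, 4, 3]


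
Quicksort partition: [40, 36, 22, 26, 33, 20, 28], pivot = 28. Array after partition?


Elements <= 28 go left of pivot.
Result: [22, 26, 20, 28, 33, 40, 36], pivot at index 3


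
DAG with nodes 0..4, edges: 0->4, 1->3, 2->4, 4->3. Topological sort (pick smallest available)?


Kahn's algorithm, process smallest node first
Order: [0, 1, 2, 4, 3]


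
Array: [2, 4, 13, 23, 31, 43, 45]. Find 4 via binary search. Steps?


Search for 4:
[0,6] mid=3 arr[3]=23
[0,2] mid=1 arr[1]=4
Total: 2 comparisons


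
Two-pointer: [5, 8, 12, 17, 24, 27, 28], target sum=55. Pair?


Two pointers: lo=0, hi=6
Found pair: (27, 28) summing to 55


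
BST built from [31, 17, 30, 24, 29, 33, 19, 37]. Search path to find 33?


BST root = 31
Search for 33: compare at each node
Path: [31, 33]


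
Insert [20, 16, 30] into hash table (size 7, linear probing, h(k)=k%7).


Insertions: 20->slot 6; 16->slot 2; 30->slot 3
Table: [None, None, 16, 30, None, None, 20]


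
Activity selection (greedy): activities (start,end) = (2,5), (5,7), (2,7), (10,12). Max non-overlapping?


Greedy: pick earliest-ending, then skip overlaps.
Selected (3 activities): [(2, 5), (5, 7), (10, 12)]


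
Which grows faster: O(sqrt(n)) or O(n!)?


sublinear grows slower than factorial
O(sqrt(n)) is asymptotically smaller; O(n!) grows faster


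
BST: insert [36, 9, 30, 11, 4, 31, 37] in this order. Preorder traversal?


Root = 36; build tree by BST insertion.
Preorder traversal: [36, 9, 4, 30, 11, 31, 37]


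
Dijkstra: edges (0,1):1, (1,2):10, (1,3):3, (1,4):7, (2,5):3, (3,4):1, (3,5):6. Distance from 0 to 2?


Dijkstra from 0:
Distances: {0: 0, 1: 1, 2: 11, 3: 4, 4: 5, 5: 10}
Shortest distance to 2 = 11, path = [0, 1, 2]
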